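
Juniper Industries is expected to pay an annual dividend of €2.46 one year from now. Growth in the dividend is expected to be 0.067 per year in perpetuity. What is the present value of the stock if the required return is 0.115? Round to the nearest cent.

Growing perpetuity: P = D₁ / (r − g) = €2.4600 / (0.115 − 0.067) = €51.25

€51.25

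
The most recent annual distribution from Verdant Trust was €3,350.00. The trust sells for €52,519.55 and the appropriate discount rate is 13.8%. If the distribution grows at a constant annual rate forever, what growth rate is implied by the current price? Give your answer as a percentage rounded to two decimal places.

6.98%

P = D₀(1+g)/(r−g) ⇒ P(r−g) = D₀(1+g) ⇒ g(P+D₀) = P·r − D₀
g = (P·r − D₀)/(P + D₀) = (€52,519.55×0.138 − €3,350.00) / (€52,519.55 + €3,350.00) = 0.069764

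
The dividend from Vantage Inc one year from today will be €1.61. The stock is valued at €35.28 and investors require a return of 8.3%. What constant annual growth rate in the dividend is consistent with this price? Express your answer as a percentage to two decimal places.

3.74%

P = D₁/(r−g) ⇒ g = r − D₁/P = 0.083 − €1.61/€35.28 = 0.037365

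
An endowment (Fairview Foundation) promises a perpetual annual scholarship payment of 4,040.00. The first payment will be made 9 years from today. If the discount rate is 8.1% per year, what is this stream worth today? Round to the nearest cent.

26747.97

Value at end of year 8: C / r = 4,040.00 / 0.081 = 49,876.5432
Discount to today: PV = 49,876.5432 / (1 + 0.081)^8 = 49,876.5432 / 1.864685 = 26,747.97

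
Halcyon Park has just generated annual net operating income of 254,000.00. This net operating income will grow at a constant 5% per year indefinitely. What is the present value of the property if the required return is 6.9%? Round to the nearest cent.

D₁ = D₀ × (1 + g) = 254,000.00 × 1.05 = 266,700.0000
Growing perpetuity: P = D₁ / (r − g) = 266,700.0000 / (0.069 − 0.05) = 14,036,842.11

14036842.11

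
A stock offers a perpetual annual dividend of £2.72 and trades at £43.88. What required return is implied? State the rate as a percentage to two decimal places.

P = C/r ⇒ r = C/P = £2.72/£43.88 = 0.061987

6.20%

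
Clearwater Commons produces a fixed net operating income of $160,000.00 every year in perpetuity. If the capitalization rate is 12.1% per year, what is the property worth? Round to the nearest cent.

$1322314.05

Level perpetuity: PV = C / r = $160,000.00 / 0.121 = $1,322,314.05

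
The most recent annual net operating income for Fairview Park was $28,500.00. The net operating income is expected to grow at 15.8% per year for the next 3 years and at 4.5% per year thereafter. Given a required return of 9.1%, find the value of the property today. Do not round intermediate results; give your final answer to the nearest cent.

D_1 = 33003.00000
D_2 = 38217.47400
D_3 = 44255.83489
Terminal value at year 3: TV = D_3×(1+g_2)/(r−g_2) = 46247.34746/0.046 = 1005377.11874
P_0 = D_1/(1+r)^1 + D_2/(1+r)^2 + D_3/(1+r)^3 + TV/(1+r)^3
    = 30250.22915 + 32107.94258 + 34079.74107 + 774202.81340 = 870640.72620

$870640.73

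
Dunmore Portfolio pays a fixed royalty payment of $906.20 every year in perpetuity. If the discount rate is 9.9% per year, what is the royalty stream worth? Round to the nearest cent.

$9153.54

Level perpetuity: PV = C / r = $906.20 / 0.099 = $9,153.54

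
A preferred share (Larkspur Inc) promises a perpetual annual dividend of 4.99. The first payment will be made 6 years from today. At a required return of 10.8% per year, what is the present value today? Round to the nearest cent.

Value at end of year 5: C / r = 4.99 / 0.108 = 46.2037
Discount to today: PV = 46.2037 / (1 + 0.108)^5 = 46.2037 / 1.669932 = 27.67

27.67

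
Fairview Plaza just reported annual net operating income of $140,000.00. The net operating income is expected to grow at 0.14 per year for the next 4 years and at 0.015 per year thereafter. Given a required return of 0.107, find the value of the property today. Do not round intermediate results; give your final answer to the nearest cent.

$2340138.59

D_1 = 159600.00000
D_2 = 181944.00000
D_3 = 207416.16000
D_4 = 236454.42240
Terminal value at year 4: TV = D_4×(1+g_2)/(r−g_2) = 240001.23874/0.092 = 2608709.11670
P_0 = D_1/(1+r)^1 + D_2/(1+r)^2 + D_3/(1+r)^3 + D_4/(1+r)^4 + TV/(1+r)^4
    = 144173.44173 + 148471.29501 + 152897.26858 + 157455.18173 + 1737141.40713 = 2340138.59419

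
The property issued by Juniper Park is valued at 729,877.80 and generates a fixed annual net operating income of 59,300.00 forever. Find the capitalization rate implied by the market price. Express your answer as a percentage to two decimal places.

P = C/r ⇒ r = C/P = 59,300.00/729,877.80 = 0.081246

8.12%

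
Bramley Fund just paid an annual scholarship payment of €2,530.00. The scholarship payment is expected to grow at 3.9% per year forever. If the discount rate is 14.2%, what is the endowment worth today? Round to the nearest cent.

€25521.07

D₁ = D₀ × (1 + g) = €2,530.00 × 1.039 = €2,628.6700
Growing perpetuity: P = D₁ / (r − g) = €2,628.6700 / (0.142 − 0.039) = €25,521.07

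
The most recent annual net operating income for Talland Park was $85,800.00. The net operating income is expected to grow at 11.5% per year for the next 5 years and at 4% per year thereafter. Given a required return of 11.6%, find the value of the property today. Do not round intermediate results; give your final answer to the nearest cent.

$1596702.50

D_1 = 95667.00000
D_2 = 106668.70500
D_3 = 118935.60608
D_4 = 132613.20077
D_5 = 147863.71886
Terminal value at year 5: TV = D_5×(1+g_2)/(r−g_2) = 153778.26762/0.076 = 2023398.25812
P_0 = D_1/(1+r)^1 + D_2/(1+r)^2 + D_3/(1+r)^3 + D_4/(1+r)^4 + D_5/(1+r)^5 + TV/(1+r)^5
    = 85723.11828 + 85646.30545 + 85569.56145 + 85492.88621 + 85416.27969 + 1168854.35359 = 1596702.50466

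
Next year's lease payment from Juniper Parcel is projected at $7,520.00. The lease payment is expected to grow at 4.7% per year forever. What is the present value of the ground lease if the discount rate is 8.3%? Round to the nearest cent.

$208888.89

Growing perpetuity: P = D₁ / (r − g) = $7,520.0000 / (0.083 − 0.047) = $208,888.89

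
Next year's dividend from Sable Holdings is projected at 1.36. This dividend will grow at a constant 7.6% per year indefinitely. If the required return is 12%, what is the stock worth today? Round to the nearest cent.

Growing perpetuity: P = D₁ / (r − g) = 1.3600 / (0.12 − 0.076) = 30.91

30.91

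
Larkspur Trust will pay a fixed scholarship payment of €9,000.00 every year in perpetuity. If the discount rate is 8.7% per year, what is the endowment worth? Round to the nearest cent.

Level perpetuity: PV = C / r = €9,000.00 / 0.087 = €103,448.28

€103448.28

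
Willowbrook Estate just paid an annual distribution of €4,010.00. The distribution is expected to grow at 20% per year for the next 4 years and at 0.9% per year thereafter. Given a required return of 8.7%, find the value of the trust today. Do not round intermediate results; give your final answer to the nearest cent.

€97710.56

D_1 = 4812.00000
D_2 = 5774.40000
D_3 = 6929.28000
D_4 = 8315.13600
Terminal value at year 4: TV = D_4×(1+g_2)/(r−g_2) = 8389.97222/0.078 = 107563.74646
P_0 = D_1/(1+r)^1 + D_2/(1+r)^2 + D_3/(1+r)^3 + D_4/(1+r)^4 + TV/(1+r)^4
    = 4426.86293 + 4887.06119 + 5395.09975 + 5955.95188 + 77045.58268 = 97710.55843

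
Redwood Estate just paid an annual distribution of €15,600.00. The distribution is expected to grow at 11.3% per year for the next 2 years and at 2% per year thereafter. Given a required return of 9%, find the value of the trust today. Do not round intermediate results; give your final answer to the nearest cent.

€269203.05

D_1 = 17362.80000
D_2 = 19324.79640
Terminal value at year 2: TV = D_2×(1+g_2)/(r−g_2) = 19711.29233/0.07 = 281589.89040
P_0 = D_1/(1+r)^1 + D_2/(1+r)^2 + TV/(1+r)^2
    = 15929.17431 + 16265.29450 + 237008.57706 = 269203.04587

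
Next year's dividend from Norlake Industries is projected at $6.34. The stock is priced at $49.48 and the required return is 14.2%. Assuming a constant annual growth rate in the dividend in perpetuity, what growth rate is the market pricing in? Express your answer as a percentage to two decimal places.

P = D₁/(r−g) ⇒ g = r − D₁/P = 0.142 − $6.34/$49.48 = 0.013867

1.39%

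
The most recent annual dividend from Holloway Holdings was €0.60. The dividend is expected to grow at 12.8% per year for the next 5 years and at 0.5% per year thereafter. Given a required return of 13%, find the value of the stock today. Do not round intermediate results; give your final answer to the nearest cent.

D_1 = 0.67680
D_2 = 0.76343
D_3 = 0.86115
D_4 = 0.97138
D_5 = 1.09571
Terminal value at year 5: TV = D_5×(1+g_2)/(r−g_2) = 1.10119/0.125 = 8.80953
P_0 = D_1/(1+r)^1 + D_2/(1+r)^2 + D_3/(1+r)^3 + D_4/(1+r)^4 + D_5/(1+r)^5 + TV/(1+r)^5
    = 0.59894 + 0.59788 + 0.59682 + 0.59576 + 0.59471 + 4.78146 = 7.76557

€7.77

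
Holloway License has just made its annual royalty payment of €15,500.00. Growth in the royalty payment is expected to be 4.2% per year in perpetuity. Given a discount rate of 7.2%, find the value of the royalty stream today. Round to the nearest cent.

D₁ = D₀ × (1 + g) = €15,500.00 × 1.042 = €16,151.0000
Growing perpetuity: P = D₁ / (r − g) = €16,151.0000 / (0.072 − 0.042) = €538,366.67

€538366.67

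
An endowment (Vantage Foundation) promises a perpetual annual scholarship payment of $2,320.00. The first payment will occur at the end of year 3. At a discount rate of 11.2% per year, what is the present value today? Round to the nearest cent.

Value at end of year 2: C / r = $2,320.00 / 0.112 = $20,714.2857
Discount to today: PV = $20,714.2857 / (1 + 0.112)^2 = $20,714.2857 / 1.236544 = $16,751.76

$16751.76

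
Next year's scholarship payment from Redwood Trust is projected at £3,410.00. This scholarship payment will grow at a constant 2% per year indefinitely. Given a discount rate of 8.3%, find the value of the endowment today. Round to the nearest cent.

Growing perpetuity: P = D₁ / (r − g) = £3,410.0000 / (0.083 − 0.02) = £54,126.98

£54126.98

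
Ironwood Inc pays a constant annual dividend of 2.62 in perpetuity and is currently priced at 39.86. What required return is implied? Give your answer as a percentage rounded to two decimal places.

P = C/r ⇒ r = C/P = 2.62/39.86 = 0.065730

6.57%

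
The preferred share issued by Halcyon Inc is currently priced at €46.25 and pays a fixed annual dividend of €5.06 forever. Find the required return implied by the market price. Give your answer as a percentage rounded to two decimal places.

P = C/r ⇒ r = C/P = €5.06/€46.25 = 0.109405

10.94%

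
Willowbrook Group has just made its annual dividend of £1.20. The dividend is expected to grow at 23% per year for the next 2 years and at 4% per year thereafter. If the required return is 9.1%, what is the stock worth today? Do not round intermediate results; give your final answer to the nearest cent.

D_1 = 1.47600
D_2 = 1.81548
Terminal value at year 2: TV = D_2×(1+g_2)/(r−g_2) = 1.88810/0.051 = 37.02155
P_0 = D_1/(1+r)^1 + D_2/(1+r)^2 + TV/(1+r)^2
    = 1.35289 + 1.52525 + 31.10320 = 33.98134

£33.98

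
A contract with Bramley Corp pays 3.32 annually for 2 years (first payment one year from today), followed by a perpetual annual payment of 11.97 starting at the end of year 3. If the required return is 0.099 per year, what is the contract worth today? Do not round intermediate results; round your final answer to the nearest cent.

105.88

PV of 2-year annuity: 3.32 × [1 − (1+0.099)^−2] / 0.099 = 5.76973
Perpetuity value at year 2: 11.97 / 0.099 = 120.90909
PV of perpetuity: 120.90909 / (1+0.099)^2 = 100.10680
Total PV = 5.76973 + 100.10680 = 105.87652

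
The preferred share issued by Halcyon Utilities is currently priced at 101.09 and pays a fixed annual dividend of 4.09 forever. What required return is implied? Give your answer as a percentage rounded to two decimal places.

P = C/r ⇒ r = C/P = 4.09/101.09 = 0.040459

4.05%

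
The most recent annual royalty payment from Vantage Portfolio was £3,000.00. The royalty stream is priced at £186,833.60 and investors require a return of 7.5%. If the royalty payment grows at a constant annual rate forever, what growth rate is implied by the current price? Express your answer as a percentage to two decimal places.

P = D₀(1+g)/(r−g) ⇒ P(r−g) = D₀(1+g) ⇒ g(P+D₀) = P·r − D₀
g = (P·r − D₀)/(P + D₀) = (£186,833.60×0.075 − £3,000.00) / (£186,833.60 + £3,000.00) = 0.058011

5.80%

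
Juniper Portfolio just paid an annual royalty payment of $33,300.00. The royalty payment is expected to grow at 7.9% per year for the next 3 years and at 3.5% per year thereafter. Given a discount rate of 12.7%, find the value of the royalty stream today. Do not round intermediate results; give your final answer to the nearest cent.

D_1 = 35930.70000
D_2 = 38769.22530
D_3 = 41831.99410
Terminal value at year 3: TV = D_3×(1+g_2)/(r−g_2) = 43296.11389/0.092 = 470609.93361
P_0 = D_1/(1+r)^1 + D_2/(1+r)^2 + D_3/(1+r)^3 + TV/(1+r)^3
    = 31881.72138 + 30523.84860 + 29223.80891 + 328767.85023 = 420397.22912

$420397.23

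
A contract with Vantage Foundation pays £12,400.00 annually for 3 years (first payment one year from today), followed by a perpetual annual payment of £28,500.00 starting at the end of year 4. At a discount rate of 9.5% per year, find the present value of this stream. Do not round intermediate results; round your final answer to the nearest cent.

PV of 3-year annuity: £12,400.00 × [1 − (1+0.095)^−3] / 0.095 = 31110.44466
Perpetuity value at year 3: £28,500.00 / 0.095 = 300000.00000
PV of perpetuity: 300000.00000 / (1+0.095)^3 = 228496.15541
Total PV = 31110.44466 + 228496.15541 = 259606.60007

£259606.60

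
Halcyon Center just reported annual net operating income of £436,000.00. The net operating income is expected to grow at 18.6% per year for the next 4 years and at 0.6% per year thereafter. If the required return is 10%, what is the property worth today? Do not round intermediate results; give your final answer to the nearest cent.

£8418154.91

D_1 = 517096.00000
D_2 = 613275.85600
D_3 = 727345.16522
D_4 = 862631.36595
Terminal value at year 4: TV = D_4×(1+g_2)/(r−g_2) = 867807.15414/0.094 = 9231991.00151
P_0 = D_1/(1+r)^1 + D_2/(1+r)^2 + D_3/(1+r)^3 + D_4/(1+r)^4 + TV/(1+r)^4
    = 470087.27273 + 506839.55041 + 546465.18799 + 589188.82996 + 6305574.07384 = 8418154.91493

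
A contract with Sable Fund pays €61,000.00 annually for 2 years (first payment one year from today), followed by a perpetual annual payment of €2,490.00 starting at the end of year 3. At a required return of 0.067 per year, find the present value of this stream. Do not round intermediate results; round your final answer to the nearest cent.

PV of 2-year annuity: €61,000.00 × [1 − (1+0.067)^−2] / 0.067 = 110749.42314
Perpetuity value at year 2: €2,490.00 / 0.067 = 37164.17910
PV of perpetuity: 37164.17910 / (1+0.067)^2 = 32643.42396
Total PV = 110749.42314 + 32643.42396 = 143392.84710

€143392.85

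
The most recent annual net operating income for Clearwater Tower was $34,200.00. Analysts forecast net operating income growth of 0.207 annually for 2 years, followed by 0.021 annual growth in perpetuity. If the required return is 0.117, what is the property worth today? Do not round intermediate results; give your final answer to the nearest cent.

$501595.22

D_1 = 41279.40000
D_2 = 49824.23580
Terminal value at year 2: TV = D_2×(1+g_2)/(r−g_2) = 50870.54475/0.096 = 529901.50783
P_0 = D_1/(1+r)^1 + D_2/(1+r)^2 + TV/(1+r)^2
    = 36955.59534 + 39933.21717 + 424706.40346 = 501595.21598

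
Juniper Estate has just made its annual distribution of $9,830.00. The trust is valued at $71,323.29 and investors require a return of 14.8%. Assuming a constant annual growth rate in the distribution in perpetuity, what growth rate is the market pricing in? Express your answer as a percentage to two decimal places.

0.89%

P = D₀(1+g)/(r−g) ⇒ P(r−g) = D₀(1+g) ⇒ g(P+D₀) = P·r − D₀
g = (P·r − D₀)/(P + D₀) = ($71,323.29×0.148 − $9,830.00) / ($71,323.29 + $9,830.00) = 0.008944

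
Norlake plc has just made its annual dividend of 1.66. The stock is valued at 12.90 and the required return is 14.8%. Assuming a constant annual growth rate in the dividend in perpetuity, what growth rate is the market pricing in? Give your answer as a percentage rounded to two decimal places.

1.71%

P = D₀(1+g)/(r−g) ⇒ P(r−g) = D₀(1+g) ⇒ g(P+D₀) = P·r − D₀
g = (P·r − D₀)/(P + D₀) = (12.90×0.148 − 1.66) / (12.90 + 1.66) = 0.017115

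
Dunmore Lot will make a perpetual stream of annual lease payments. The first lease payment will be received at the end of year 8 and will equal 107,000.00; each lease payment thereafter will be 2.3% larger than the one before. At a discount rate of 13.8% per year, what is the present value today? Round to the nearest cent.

Value at end of year 7: C₁ / (r − g) = 107,000.00 / (0.138 − 0.023) = 930,434.7826
Discount to today: PV = 930,434.7826 / (1 + 0.138)^7 = 930,434.7826 / 2.471700 = 376,435.09

376435.09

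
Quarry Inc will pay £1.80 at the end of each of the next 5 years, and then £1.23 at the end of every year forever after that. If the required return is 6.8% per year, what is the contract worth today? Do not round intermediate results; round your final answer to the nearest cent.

£20.44

PV of 5-year annuity: £1.80 × [1 − (1+0.068)^−5] / 0.068 = 7.42005
Perpetuity value at year 5: £1.23 / 0.068 = 18.08824
PV of perpetuity: 18.08824 / (1+0.068)^5 = 13.01787
Total PV = 7.42005 + 13.01787 = 20.43792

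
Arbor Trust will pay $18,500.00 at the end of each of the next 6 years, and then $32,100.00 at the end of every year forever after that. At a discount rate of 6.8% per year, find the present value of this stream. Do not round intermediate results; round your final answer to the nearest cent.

PV of 6-year annuity: $18,500.00 × [1 − (1+0.068)^−6] / 0.068 = 88728.08011
Perpetuity value at year 6: $32,100.00 / 0.068 = 472058.82353
PV of perpetuity: 472058.82353 / (1+0.068)^6 = 318103.61426
Total PV = 88728.08011 + 318103.61426 = 406831.69437

$406831.69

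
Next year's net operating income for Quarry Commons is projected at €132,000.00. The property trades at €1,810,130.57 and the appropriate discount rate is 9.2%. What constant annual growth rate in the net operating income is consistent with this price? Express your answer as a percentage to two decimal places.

1.91%

P = D₁/(r−g) ⇒ g = r − D₁/P = 0.092 − €132,000.00/€1,810,130.57 = 0.019077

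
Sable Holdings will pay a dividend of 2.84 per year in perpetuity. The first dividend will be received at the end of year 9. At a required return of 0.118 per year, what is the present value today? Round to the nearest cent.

Value at end of year 8: C / r = 2.84 / 0.118 = 24.0678
Discount to today: PV = 24.0678 / (1 + 0.118)^8 = 24.0678 / 2.440813 = 9.86

9.86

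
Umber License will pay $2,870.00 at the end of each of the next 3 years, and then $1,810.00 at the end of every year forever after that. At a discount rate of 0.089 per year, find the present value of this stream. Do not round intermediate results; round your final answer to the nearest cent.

PV of 3-year annuity: $2,870.00 × [1 − (1+0.089)^−3] / 0.089 = 7277.78272
Perpetuity value at year 3: $1,810.00 / 0.089 = 20337.07865
PV of perpetuity: 20337.07865 / (1+0.089)^3 = 15747.25749
Total PV = 7277.78272 + 15747.25749 = 23025.04021

$23025.04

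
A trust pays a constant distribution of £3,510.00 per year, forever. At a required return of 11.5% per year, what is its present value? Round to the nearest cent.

Level perpetuity: PV = C / r = £3,510.00 / 0.115 = £30,521.74

£30521.74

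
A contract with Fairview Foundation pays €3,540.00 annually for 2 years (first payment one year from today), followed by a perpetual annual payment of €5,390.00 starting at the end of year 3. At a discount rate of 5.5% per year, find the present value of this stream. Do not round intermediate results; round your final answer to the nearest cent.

€94584.31

PV of 2-year annuity: €3,540.00 × [1 − (1+0.055)^−2] / 0.055 = 6535.97179
Perpetuity value at year 2: €5,390.00 / 0.055 = 98000.00000
PV of perpetuity: 98000.00000 / (1+0.055)^2 = 88048.33674
Total PV = 6535.97179 + 88048.33674 = 94584.30853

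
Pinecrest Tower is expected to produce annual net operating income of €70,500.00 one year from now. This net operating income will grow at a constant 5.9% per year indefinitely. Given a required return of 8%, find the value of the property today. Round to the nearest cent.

Growing perpetuity: P = D₁ / (r − g) = €70,500.0000 / (0.08 − 0.059) = €3,357,142.86

€3357142.86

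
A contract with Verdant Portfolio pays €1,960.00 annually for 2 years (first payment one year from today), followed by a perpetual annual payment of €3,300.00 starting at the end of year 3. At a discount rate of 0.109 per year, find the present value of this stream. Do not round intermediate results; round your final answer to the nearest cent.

PV of 2-year annuity: €1,960.00 × [1 − (1+0.109)^−2] / 0.109 = 3361.00810
Perpetuity value at year 2: €3,300.00 / 0.109 = 30275.22936
PV of perpetuity: 30275.22936 / (1+0.109)^2 = 24616.38919
Total PV = 3361.00810 + 24616.38919 = 27977.39729

€27977.40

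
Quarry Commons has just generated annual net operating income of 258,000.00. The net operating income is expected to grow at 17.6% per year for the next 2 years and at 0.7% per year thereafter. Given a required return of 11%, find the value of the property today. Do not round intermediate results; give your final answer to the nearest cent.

D_1 = 303408.00000
D_2 = 356807.80800
Terminal value at year 2: TV = D_2×(1+g_2)/(r−g_2) = 359305.46266/0.103 = 3488402.55006
P_0 = D_1/(1+r)^1 + D_2/(1+r)^2 + TV/(1+r)^2
    = 273340.54054 + 289593.22133 + 2831265.76581 = 3394199.52768

3394199.53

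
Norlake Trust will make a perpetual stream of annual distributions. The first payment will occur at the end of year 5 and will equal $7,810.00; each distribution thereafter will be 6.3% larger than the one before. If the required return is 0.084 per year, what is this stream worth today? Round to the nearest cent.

$269348.53

Value at end of year 4: C₁ / (r − g) = $7,810.00 / (0.084 − 0.063) = $371,904.7619
Discount to today: PV = $371,904.7619 / (1 + 0.084)^4 = $371,904.7619 / 1.380757 = $269,348.53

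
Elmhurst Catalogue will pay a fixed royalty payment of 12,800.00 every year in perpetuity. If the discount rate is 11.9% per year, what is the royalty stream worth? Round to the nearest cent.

107563.03

Level perpetuity: PV = C / r = 12,800.00 / 0.119 = 107,563.03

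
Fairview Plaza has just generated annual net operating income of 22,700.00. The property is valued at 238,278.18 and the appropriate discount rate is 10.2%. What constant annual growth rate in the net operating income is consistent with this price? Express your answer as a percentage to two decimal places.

P = D₀(1+g)/(r−g) ⇒ P(r−g) = D₀(1+g) ⇒ g(P+D₀) = P·r − D₀
g = (P·r − D₀)/(P + D₀) = (238,278.18×0.102 − 22,700.00) / (238,278.18 + 22,700.00) = 0.006148

0.61%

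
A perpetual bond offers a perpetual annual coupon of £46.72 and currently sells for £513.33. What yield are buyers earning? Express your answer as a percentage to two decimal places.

9.10%

P = C/r ⇒ r = C/P = £46.72/£513.33 = 0.091014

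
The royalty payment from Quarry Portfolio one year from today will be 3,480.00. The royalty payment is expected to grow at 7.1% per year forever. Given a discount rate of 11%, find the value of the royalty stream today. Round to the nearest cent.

Growing perpetuity: P = D₁ / (r − g) = 3,480.0000 / (0.11 − 0.071) = 89,230.77

89230.77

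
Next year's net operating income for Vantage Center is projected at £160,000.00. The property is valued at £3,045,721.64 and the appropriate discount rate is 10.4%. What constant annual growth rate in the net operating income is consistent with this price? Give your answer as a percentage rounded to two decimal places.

P = D₁/(r−g) ⇒ g = r − D₁/P = 0.104 − £160,000.00/£3,045,721.64 = 0.051467

5.15%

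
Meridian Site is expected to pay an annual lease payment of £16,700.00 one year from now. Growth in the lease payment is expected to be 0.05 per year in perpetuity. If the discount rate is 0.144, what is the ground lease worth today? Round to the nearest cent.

£177659.57

Growing perpetuity: P = D₁ / (r − g) = £16,700.0000 / (0.144 − 0.05) = £177,659.57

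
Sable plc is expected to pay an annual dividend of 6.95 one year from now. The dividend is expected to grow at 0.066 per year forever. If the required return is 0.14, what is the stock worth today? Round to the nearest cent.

Growing perpetuity: P = D₁ / (r − g) = 6.9500 / (0.14 − 0.066) = 93.92

93.92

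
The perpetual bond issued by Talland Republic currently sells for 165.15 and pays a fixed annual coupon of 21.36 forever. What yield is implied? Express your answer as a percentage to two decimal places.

12.93%

P = C/r ⇒ r = C/P = 21.36/165.15 = 0.129337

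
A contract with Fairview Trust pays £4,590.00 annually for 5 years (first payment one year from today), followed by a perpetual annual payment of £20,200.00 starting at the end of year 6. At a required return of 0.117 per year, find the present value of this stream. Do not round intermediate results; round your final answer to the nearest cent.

PV of 5-year annuity: £4,590.00 × [1 − (1+0.117)^−5] / 0.117 = 16669.63350
Perpetuity value at year 5: £20,200.00 / 0.117 = 172649.57265
PV of perpetuity: 172649.57265 / (1+0.117)^5 = 99288.65831
Total PV = 16669.63350 + 99288.65831 = 115958.29182

£115958.29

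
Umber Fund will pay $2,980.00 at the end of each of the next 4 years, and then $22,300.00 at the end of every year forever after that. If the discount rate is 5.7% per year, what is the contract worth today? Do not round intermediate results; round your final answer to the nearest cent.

$323819.77

PV of 4-year annuity: $2,980.00 × [1 − (1+0.057)^−4] / 0.057 = 10397.34711
Perpetuity value at year 4: $22,300.00 / 0.057 = 391228.07018
PV of perpetuity: 391228.07018 / (1+0.057)^4 = 313422.41897
Total PV = 10397.34711 + 313422.41897 = 323819.76609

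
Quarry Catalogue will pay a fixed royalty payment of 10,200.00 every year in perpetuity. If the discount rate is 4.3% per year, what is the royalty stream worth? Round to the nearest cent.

Level perpetuity: PV = C / r = 10,200.00 / 0.043 = 237,209.30

237209.30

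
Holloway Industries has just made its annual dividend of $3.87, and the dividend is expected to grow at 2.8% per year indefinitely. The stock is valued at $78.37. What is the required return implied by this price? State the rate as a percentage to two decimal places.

D₁ = $3.87 × 1.028 = $3.9784
P = D₁/(r − g) ⇒ r = D₁/P + g = $3.9784/$78.37 + 0.028 = 0.050764 + 0.028 = 0.078764

7.88%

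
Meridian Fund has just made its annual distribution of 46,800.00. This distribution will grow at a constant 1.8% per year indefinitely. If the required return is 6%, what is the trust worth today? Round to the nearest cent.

1134342.86

D₁ = D₀ × (1 + g) = 46,800.00 × 1.018 = 47,642.4000
Growing perpetuity: P = D₁ / (r − g) = 47,642.4000 / (0.06 − 0.018) = 1,134,342.86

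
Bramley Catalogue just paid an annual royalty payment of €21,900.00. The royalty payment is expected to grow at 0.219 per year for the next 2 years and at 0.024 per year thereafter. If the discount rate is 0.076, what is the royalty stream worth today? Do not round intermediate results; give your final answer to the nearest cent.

€606425.92

D_1 = 26696.10000
D_2 = 32542.54590
Terminal value at year 2: TV = D_2×(1+g_2)/(r−g_2) = 33323.56700/0.052 = 640837.82695
P_0 = D_1/(1+r)^1 + D_2/(1+r)^2 + TV/(1+r)^2
    = 24810.50186 + 28107.80833 + 553507.61024 = 606425.92043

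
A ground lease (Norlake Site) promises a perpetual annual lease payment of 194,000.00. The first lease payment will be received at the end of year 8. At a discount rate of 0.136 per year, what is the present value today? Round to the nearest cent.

Value at end of year 7: C / r = 194,000.00 / 0.136 = 1,426,470.5882
Discount to today: PV = 1,426,470.5882 / (1 + 0.136)^7 = 1,426,470.5882 / 2.441453 = 584,271.23

584271.23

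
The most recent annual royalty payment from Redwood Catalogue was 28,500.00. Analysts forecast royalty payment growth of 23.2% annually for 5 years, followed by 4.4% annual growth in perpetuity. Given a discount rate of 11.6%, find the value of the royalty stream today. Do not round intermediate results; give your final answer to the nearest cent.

871150.56

D_1 = 35112.00000
D_2 = 43257.98400
D_3 = 53293.83629
D_4 = 65658.00631
D_5 = 80890.66377
Terminal value at year 5: TV = D_5×(1+g_2)/(r−g_2) = 84449.85298/0.072 = 1172914.62466
P_0 = D_1/(1+r)^1 + D_2/(1+r)^2 + D_3/(1+r)^3 + D_4/(1+r)^4 + D_5/(1+r)^5 + TV/(1+r)^5
    = 31462.36559 + 34732.64732 + 38342.85080 + 42328.30841 + 46728.02506 + 677556.36337 = 871150.56056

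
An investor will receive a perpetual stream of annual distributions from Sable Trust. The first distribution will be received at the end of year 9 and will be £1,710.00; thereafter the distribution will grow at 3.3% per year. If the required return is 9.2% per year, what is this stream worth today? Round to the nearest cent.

Value at end of year 8: C₁ / (r − g) = £1,710.00 / (0.092 − 0.033) = £28,983.0508
Discount to today: PV = £28,983.0508 / (1 + 0.092)^8 = £28,983.0508 / 2.022000 = £14,333.85

£14333.85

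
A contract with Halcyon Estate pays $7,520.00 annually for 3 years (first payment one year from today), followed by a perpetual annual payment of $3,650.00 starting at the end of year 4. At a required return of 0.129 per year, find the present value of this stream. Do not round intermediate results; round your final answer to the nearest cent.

PV of 3-year annuity: $7,520.00 × [1 − (1+0.129)^−3] / 0.129 = 17786.06034
Perpetuity value at year 3: $3,650.00 / 0.129 = 28294.57364
PV of perpetuity: 28294.57364 / (1+0.129)^3 = 19661.71191
Total PV = 17786.06034 + 19661.71191 = 37447.77225

$37447.77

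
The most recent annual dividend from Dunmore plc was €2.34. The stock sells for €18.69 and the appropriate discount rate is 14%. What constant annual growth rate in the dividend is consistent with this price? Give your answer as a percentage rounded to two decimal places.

1.32%

P = D₀(1+g)/(r−g) ⇒ P(r−g) = D₀(1+g) ⇒ g(P+D₀) = P·r − D₀
g = (P·r − D₀)/(P + D₀) = (€18.69×0.14 − €2.34) / (€18.69 + €2.34) = 0.013153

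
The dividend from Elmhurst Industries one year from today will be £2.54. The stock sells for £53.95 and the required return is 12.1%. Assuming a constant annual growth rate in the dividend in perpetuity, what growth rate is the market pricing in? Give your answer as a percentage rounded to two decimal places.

P = D₁/(r−g) ⇒ g = r − D₁/P = 0.121 − £2.54/£53.95 = 0.073919

7.39%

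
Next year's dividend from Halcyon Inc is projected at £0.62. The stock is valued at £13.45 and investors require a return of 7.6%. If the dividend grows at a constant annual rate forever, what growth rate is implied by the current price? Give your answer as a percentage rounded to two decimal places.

2.99%

P = D₁/(r−g) ⇒ g = r − D₁/P = 0.076 − £0.62/£13.45 = 0.029903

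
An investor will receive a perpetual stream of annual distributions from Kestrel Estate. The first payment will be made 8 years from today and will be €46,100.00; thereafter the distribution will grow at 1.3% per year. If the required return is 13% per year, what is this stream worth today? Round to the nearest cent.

Value at end of year 7: C₁ / (r − g) = €46,100.00 / (0.13 − 0.013) = €394,017.0940
Discount to today: PV = €394,017.0940 / (1 + 0.13)^7 = €394,017.0940 / 2.352605 = €167,481.16

€167481.16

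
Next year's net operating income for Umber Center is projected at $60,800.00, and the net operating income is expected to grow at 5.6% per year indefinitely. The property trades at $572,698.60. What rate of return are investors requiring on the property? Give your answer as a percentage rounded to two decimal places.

16.22%

P = D₁/(r − g) ⇒ r = D₁/P + g = $60,800.0000/$572,698.60 + 0.056 = 0.106164 + 0.056 = 0.162164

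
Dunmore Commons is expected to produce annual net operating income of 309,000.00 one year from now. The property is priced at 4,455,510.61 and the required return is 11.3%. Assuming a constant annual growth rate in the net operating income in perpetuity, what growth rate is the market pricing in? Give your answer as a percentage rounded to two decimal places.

4.36%

P = D₁/(r−g) ⇒ g = r − D₁/P = 0.113 − 309,000.00/4,455,510.61 = 0.043648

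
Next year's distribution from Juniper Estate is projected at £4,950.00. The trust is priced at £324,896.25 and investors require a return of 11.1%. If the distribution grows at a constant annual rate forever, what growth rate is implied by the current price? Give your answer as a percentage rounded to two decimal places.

9.58%

P = D₁/(r−g) ⇒ g = r − D₁/P = 0.111 − £4,950.00/£324,896.25 = 0.095764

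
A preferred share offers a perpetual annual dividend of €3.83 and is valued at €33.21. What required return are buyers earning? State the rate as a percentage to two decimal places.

11.53%

P = C/r ⇒ r = C/P = €3.83/€33.21 = 0.115327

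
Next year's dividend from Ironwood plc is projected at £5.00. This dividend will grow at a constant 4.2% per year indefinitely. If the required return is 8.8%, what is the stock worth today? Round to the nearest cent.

Growing perpetuity: P = D₁ / (r − g) = £5.0000 / (0.088 − 0.042) = £108.70

£108.70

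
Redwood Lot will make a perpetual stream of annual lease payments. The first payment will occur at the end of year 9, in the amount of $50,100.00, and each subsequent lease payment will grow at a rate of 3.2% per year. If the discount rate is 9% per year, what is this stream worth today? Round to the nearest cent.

Value at end of year 8: C₁ / (r − g) = $50,100.00 / (0.09 − 0.032) = $863,793.1034
Discount to today: PV = $863,793.1034 / (1 + 0.09)^8 = $863,793.1034 / 1.992563 = $433,508.63

$433508.63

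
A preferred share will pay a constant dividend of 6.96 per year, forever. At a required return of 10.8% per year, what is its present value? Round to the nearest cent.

64.44

Level perpetuity: PV = C / r = 6.96 / 0.108 = 64.44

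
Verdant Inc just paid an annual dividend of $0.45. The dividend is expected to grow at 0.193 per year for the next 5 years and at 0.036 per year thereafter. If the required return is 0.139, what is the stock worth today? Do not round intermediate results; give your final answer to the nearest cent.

D_1 = 0.53685
D_2 = 0.64046
D_3 = 0.76407
D_4 = 0.91154
D_5 = 1.08746
Terminal value at year 5: TV = D_5×(1+g_2)/(r−g_2) = 1.12661/0.103 = 10.93798
P_0 = D_1/(1+r)^1 + D_2/(1+r)^2 + D_3/(1+r)^3 + D_4/(1+r)^4 + D_5/(1+r)^5 + TV/(1+r)^5
    = 0.47133 + 0.49368 + 0.51709 + 0.54160 + 0.56728 + 5.70583 = 8.29681

$8.30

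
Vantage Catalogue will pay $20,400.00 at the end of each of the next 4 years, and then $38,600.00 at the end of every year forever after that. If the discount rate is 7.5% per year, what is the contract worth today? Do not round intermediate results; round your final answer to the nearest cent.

$453708.93

PV of 4-year annuity: $20,400.00 × [1 − (1+0.075)^−4] / 0.075 = 68326.25590
Perpetuity value at year 4: $38,600.00 / 0.075 = 514666.66667
PV of perpetuity: 514666.66667 / (1+0.075)^4 = 385382.67266
Total PV = 68326.25590 + 385382.67266 = 453708.92856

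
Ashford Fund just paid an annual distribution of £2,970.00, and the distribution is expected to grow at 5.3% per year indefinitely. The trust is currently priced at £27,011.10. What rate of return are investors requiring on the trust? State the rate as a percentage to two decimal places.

16.88%

D₁ = £2,970.00 × 1.053 = £3,127.4100
P = D₁/(r − g) ⇒ r = D₁/P + g = £3,127.4100/£27,011.10 + 0.053 = 0.115782 + 0.053 = 0.168782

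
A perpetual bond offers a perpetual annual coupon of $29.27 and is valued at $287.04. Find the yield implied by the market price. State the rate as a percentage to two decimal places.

10.20%

P = C/r ⇒ r = C/P = $29.27/$287.04 = 0.101972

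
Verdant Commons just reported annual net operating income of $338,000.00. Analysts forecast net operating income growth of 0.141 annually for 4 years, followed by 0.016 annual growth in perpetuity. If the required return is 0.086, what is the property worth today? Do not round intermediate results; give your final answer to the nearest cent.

D_1 = 385658.00000
D_2 = 440035.77800
D_3 = 502080.82270
D_4 = 572874.21870
Terminal value at year 4: TV = D_4×(1+g_2)/(r−g_2) = 582040.20620/0.07 = 8314860.08854
P_0 = D_1/(1+r)^1 + D_2/(1+r)^2 + D_3/(1+r)^3 + D_4/(1+r)^4 + TV/(1+r)^4
    = 355117.86372 + 373102.65424 + 391998.27669 + 411850.85977 + 5977721.05032 = 7509790.70474

$7509790.70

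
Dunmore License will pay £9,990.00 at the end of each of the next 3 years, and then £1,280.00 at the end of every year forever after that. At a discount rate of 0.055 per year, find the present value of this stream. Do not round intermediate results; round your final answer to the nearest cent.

PV of 3-year annuity: £9,990.00 × [1 − (1+0.055)^−3] / 0.055 = 26952.35445
Perpetuity value at year 3: £1,280.00 / 0.055 = 23272.72727
PV of perpetuity: 23272.72727 / (1+0.055)^3 = 19819.37255
Total PV = 26952.35445 + 19819.37255 = 46771.72700

£46771.73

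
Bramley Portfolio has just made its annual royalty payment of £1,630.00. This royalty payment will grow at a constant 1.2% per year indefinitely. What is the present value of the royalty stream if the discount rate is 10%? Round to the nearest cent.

£18745.00

D₁ = D₀ × (1 + g) = £1,630.00 × 1.012 = £1,649.5600
Growing perpetuity: P = D₁ / (r − g) = £1,649.5600 / (0.1 − 0.012) = £18,745.00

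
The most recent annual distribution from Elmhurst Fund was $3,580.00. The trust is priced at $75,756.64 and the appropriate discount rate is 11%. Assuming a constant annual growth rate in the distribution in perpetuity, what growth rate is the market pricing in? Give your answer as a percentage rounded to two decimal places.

5.99%

P = D₀(1+g)/(r−g) ⇒ P(r−g) = D₀(1+g) ⇒ g(P+D₀) = P·r − D₀
g = (P·r − D₀)/(P + D₀) = ($75,756.64×0.11 − $3,580.00) / ($75,756.64 + $3,580.00) = 0.059912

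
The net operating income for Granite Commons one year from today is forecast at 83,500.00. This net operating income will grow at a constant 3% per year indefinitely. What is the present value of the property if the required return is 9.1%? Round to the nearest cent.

1368852.46

Growing perpetuity: P = D₁ / (r − g) = 83,500.0000 / (0.091 − 0.03) = 1,368,852.46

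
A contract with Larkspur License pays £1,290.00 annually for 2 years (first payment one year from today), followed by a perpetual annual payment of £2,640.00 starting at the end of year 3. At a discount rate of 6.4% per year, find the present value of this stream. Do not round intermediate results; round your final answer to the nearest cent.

£38788.72

PV of 2-year annuity: £1,290.00 × [1 − (1+0.064)^−2] / 0.064 = 2351.88535
Perpetuity value at year 2: £2,640.00 / 0.064 = 41250.00000
PV of perpetuity: 41250.00000 / (1+0.064)^2 = 36436.83928
Total PV = 2351.88535 + 36436.83928 = 38788.72463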